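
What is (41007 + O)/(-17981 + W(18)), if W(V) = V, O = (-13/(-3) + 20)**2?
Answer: -374392/161667 ≈ -2.3158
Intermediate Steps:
O = 5329/9 (O = (-13*(-1/3) + 20)**2 = (13/3 + 20)**2 = (73/3)**2 = 5329/9 ≈ 592.11)
(41007 + O)/(-17981 + W(18)) = (41007 + 5329/9)/(-17981 + 18) = (374392/9)/(-17963) = (374392/9)*(-1/17963) = -374392/161667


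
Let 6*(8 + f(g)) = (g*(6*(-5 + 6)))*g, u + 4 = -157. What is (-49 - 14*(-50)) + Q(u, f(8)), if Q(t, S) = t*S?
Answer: -8365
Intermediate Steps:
u = -161 (u = -4 - 157 = -161)
f(g) = -8 + g**2 (f(g) = -8 + ((g*(6*(-5 + 6)))*g)/6 = -8 + ((g*(6*1))*g)/6 = -8 + ((g*6)*g)/6 = -8 + ((6*g)*g)/6 = -8 + (6*g**2)/6 = -8 + g**2)
Q(t, S) = S*t
(-49 - 14*(-50)) + Q(u, f(8)) = (-49 - 14*(-50)) + (-8 + 8**2)*(-161) = (-49 + 700) + (-8 + 64)*(-161) = 651 + 56*(-161) = 651 - 9016 = -8365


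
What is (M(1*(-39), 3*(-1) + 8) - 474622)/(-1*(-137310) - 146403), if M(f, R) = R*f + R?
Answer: 474812/9093 ≈ 52.217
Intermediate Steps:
M(f, R) = R + R*f
(M(1*(-39), 3*(-1) + 8) - 474622)/(-1*(-137310) - 146403) = ((3*(-1) + 8)*(1 + 1*(-39)) - 474622)/(-1*(-137310) - 146403) = ((-3 + 8)*(1 - 39) - 474622)/(137310 - 146403) = (5*(-38) - 474622)/(-9093) = (-190 - 474622)*(-1/9093) = -474812*(-1/9093) = 474812/9093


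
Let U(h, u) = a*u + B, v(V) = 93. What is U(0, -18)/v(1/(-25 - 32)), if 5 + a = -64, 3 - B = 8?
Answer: 1237/93 ≈ 13.301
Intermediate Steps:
B = -5 (B = 3 - 1*8 = 3 - 8 = -5)
a = -69 (a = -5 - 64 = -69)
U(h, u) = -5 - 69*u (U(h, u) = -69*u - 5 = -5 - 69*u)
U(0, -18)/v(1/(-25 - 32)) = (-5 - 69*(-18))/93 = (-5 + 1242)*(1/93) = 1237*(1/93) = 1237/93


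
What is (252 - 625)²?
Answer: 139129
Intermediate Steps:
(252 - 625)² = (-373)² = 139129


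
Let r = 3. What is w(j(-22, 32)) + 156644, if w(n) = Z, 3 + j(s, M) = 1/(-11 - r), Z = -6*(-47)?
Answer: 156926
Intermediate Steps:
Z = 282
j(s, M) = -43/14 (j(s, M) = -3 + 1/(-11 - 1*3) = -3 + 1/(-11 - 3) = -3 + 1/(-14) = -3 - 1/14 = -43/14)
w(n) = 282
w(j(-22, 32)) + 156644 = 282 + 156644 = 156926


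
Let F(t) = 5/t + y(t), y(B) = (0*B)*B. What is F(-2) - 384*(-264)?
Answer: 202747/2 ≈ 1.0137e+5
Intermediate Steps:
y(B) = 0 (y(B) = 0*B = 0)
F(t) = 5/t (F(t) = 5/t + 0 = 5/t)
F(-2) - 384*(-264) = 5/(-2) - 384*(-264) = 5*(-½) + 101376 = -5/2 + 101376 = 202747/2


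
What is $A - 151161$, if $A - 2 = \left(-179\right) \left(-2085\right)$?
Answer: $222056$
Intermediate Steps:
$A = 373217$ ($A = 2 - -373215 = 2 + 373215 = 373217$)
$A - 151161 = 373217 - 151161 = 222056$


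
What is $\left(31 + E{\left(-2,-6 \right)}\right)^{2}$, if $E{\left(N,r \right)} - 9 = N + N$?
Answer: $1296$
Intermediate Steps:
$E{\left(N,r \right)} = 9 + 2 N$ ($E{\left(N,r \right)} = 9 + \left(N + N\right) = 9 + 2 N$)
$\left(31 + E{\left(-2,-6 \right)}\right)^{2} = \left(31 + \left(9 + 2 \left(-2\right)\right)\right)^{2} = \left(31 + \left(9 - 4\right)\right)^{2} = \left(31 + 5\right)^{2} = 36^{2} = 1296$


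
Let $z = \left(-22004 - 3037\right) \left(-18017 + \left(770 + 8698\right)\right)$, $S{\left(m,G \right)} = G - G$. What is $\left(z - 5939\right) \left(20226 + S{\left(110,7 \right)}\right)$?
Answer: $4329771122820$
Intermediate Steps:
$S{\left(m,G \right)} = 0$
$z = 214075509$ ($z = - 25041 \left(-18017 + 9468\right) = \left(-25041\right) \left(-8549\right) = 214075509$)
$\left(z - 5939\right) \left(20226 + S{\left(110,7 \right)}\right) = \left(214075509 - 5939\right) \left(20226 + 0\right) = 214069570 \cdot 20226 = 4329771122820$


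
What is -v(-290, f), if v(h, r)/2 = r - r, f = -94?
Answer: 0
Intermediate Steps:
v(h, r) = 0 (v(h, r) = 2*(r - r) = 2*0 = 0)
-v(-290, f) = -1*0 = 0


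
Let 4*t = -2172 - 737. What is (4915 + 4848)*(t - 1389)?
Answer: -82643795/4 ≈ -2.0661e+7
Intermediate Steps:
t = -2909/4 (t = (-2172 - 737)/4 = (¼)*(-2909) = -2909/4 ≈ -727.25)
(4915 + 4848)*(t - 1389) = (4915 + 4848)*(-2909/4 - 1389) = 9763*(-8465/4) = -82643795/4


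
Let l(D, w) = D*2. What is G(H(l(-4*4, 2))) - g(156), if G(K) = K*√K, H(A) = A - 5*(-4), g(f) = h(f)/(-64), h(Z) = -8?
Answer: -⅛ - 24*I*√3 ≈ -0.125 - 41.569*I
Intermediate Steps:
l(D, w) = 2*D
g(f) = ⅛ (g(f) = -8/(-64) = -8*(-1/64) = ⅛)
H(A) = 20 + A (H(A) = A + 20 = 20 + A)
G(K) = K^(3/2)
G(H(l(-4*4, 2))) - g(156) = (20 + 2*(-4*4))^(3/2) - 1*⅛ = (20 + 2*(-16))^(3/2) - ⅛ = (20 - 32)^(3/2) - ⅛ = (-12)^(3/2) - ⅛ = -24*I*√3 - ⅛ = -⅛ - 24*I*√3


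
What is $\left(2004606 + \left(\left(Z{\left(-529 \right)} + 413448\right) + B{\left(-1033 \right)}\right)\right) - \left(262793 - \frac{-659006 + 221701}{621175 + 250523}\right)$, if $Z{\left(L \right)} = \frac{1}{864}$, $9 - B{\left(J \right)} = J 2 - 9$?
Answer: $\frac{270799615514003}{125524512} \approx 2.1573 \cdot 10^{6}$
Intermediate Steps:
$B{\left(J \right)} = 18 - 2 J$ ($B{\left(J \right)} = 9 - \left(J 2 - 9\right) = 9 - \left(2 J - 9\right) = 9 - \left(-9 + 2 J\right) = 18 - 2 J$)
$Z{\left(L \right)} = \frac{1}{864}$
$\left(2004606 + \left(\left(Z{\left(-529 \right)} + 413448\right) + B{\left(-1033 \right)}\right)\right) - \left(262793 - \frac{-659006 + 221701}{621175 + 250523}\right) = \left(2004606 + \left(\left(\frac{1}{864} + 413448\right) + \left(18 - -2066\right)\right)\right) - \left(262793 - \frac{-659006 + 221701}{621175 + 250523}\right) = \left(2004606 + \left(\frac{357219073}{864} + \left(18 + 2066\right)\right)\right) - \left(262793 + \frac{437305}{871698}\right) = \left(2004606 + \left(\frac{357219073}{864} + 2084\right)\right) - \frac{229076569819}{871698} = \left(2004606 + \frac{359019649}{864}\right) - \frac{229076569819}{871698} = \frac{2090999233}{864} - \frac{229076569819}{871698} = \frac{270799615514003}{125524512}$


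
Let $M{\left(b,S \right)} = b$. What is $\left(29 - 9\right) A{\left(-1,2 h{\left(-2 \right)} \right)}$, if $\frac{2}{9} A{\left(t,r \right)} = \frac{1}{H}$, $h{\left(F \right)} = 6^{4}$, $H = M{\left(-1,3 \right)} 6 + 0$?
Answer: $-15$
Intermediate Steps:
$H = -6$ ($H = \left(-1\right) 6 + 0 = -6 + 0 = -6$)
$h{\left(F \right)} = 1296$
$A{\left(t,r \right)} = - \frac{3}{4}$ ($A{\left(t,r \right)} = \frac{9}{2 \left(-6\right)} = \frac{9}{2} \left(- \frac{1}{6}\right) = - \frac{3}{4}$)
$\left(29 - 9\right) A{\left(-1,2 h{\left(-2 \right)} \right)} = \left(29 - 9\right) \left(- \frac{3}{4}\right) = 20 \left(- \frac{3}{4}\right) = -15$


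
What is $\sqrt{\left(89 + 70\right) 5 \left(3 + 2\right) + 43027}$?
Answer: $\sqrt{47002} \approx 216.8$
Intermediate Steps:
$\sqrt{\left(89 + 70\right) 5 \left(3 + 2\right) + 43027} = \sqrt{159 \cdot 5 \cdot 5 + 43027} = \sqrt{159 \cdot 25 + 43027} = \sqrt{3975 + 43027} = \sqrt{47002}$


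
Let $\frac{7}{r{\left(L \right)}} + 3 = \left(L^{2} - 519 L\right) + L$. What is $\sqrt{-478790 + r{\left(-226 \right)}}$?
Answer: $\frac{i \sqrt{13536061632687003}}{168141} \approx 691.95 i$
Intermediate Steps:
$r{\left(L \right)} = \frac{7}{-3 + L^{2} - 518 L}$ ($r{\left(L \right)} = \frac{7}{-3 + \left(\left(L^{2} - 519 L\right) + L\right)} = \frac{7}{-3 + \left(L^{2} - 518 L\right)} = \frac{7}{-3 + L^{2} - 518 L}$)
$\sqrt{-478790 + r{\left(-226 \right)}} = \sqrt{-478790 + \frac{7}{-3 + \left(-226\right)^{2} - -117068}} = \sqrt{-478790 + \frac{7}{-3 + 51076 + 117068}} = \sqrt{-478790 + \frac{7}{168141}} = \sqrt{- \frac{80504229383}{168141}} = \frac{i \sqrt{13536061632687003}}{168141}$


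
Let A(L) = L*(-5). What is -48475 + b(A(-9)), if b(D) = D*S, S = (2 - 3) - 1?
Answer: -48565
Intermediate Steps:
A(L) = -5*L
S = -2 (S = -1 - 1 = -2)
b(D) = -2*D (b(D) = D*(-2) = -2*D)
-48475 + b(A(-9)) = -48475 - (-10)*(-9) = -48475 - 2*45 = -48475 - 90 = -48565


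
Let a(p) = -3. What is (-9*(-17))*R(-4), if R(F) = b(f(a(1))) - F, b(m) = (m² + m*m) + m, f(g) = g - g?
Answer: 612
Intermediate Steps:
f(g) = 0
b(m) = m + 2*m² (b(m) = (m² + m²) + m = 2*m² + m = m + 2*m²)
R(F) = -F (R(F) = 0*(1 + 2*0) - F = 0*(1 + 0) - F = 0*1 - F = 0 - F = -F)
(-9*(-17))*R(-4) = (-9*(-17))*(-1*(-4)) = 153*4 = 612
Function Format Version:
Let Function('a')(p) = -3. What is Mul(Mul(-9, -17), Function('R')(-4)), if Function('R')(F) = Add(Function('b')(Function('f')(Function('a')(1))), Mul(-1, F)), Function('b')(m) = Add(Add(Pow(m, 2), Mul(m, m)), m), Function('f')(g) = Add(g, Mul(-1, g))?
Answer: 612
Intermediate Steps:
Function('f')(g) = 0
Function('b')(m) = Add(m, Mul(2, Pow(m, 2))) (Function('b')(m) = Add(Add(Pow(m, 2), Pow(m, 2)), m) = Add(Mul(2, Pow(m, 2)), m) = Add(m, Mul(2, Pow(m, 2))))
Function('R')(F) = Mul(-1, F) (Function('R')(F) = Add(Mul(0, Add(1, Mul(2, 0))), Mul(-1, F)) = Add(Mul(0, Add(1, 0)), Mul(-1, F)) = Add(Mul(0, 1), Mul(-1, F)) = Add(0, Mul(-1, F)) = Mul(-1, F))
Mul(Mul(-9, -17), Function('R')(-4)) = Mul(Mul(-9, -17), Mul(-1, -4)) = Mul(153, 4) = 612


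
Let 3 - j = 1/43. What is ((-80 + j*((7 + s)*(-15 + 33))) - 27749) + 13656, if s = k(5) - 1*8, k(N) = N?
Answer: -600223/43 ≈ -13959.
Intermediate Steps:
j = 128/43 (j = 3 - 1/43 = 128/43 ≈ 2.9767)
s = -3 (s = 5 - 1*8 = 5 - 8 = -3)
((-80 + j*((7 + s)*(-15 + 33))) - 27749) + 13656 = ((-80 + 128*((7 - 3)*(-15 + 33))/43) - 27749) + 13656 = ((-80 + 128*(4*18)/43) - 27749) + 13656 = ((-80 + (128/43)*72) - 27749) + 13656 = ((-80 + 9216/43) - 27749) + 13656 = (5776/43 - 27749) + 13656 = -1187431/43 + 13656 = -600223/43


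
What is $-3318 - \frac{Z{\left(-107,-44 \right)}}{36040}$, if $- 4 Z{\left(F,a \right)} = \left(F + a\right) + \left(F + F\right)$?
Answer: $- \frac{95664649}{28832} \approx -3318.0$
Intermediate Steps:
$Z{\left(F,a \right)} = - \frac{3 F}{4} - \frac{a}{4}$ ($Z{\left(F,a \right)} = - \frac{\left(F + a\right) + \left(F + F\right)}{4} = - \frac{\left(F + a\right) + 2 F}{4} = - \frac{a + 3 F}{4} = - \frac{3 F}{4} - \frac{a}{4}$)
$-3318 - \frac{Z{\left(-107,-44 \right)}}{36040} = -3318 - \frac{\left(- \frac{3}{4}\right) \left(-107\right) - -11}{36040} = -3318 - \left(\frac{321}{4} + 11\right) \frac{1}{36040} = -3318 - \frac{365}{4} \cdot \frac{1}{36040} = -3318 - \frac{73}{28832} = - \frac{95664649}{28832}$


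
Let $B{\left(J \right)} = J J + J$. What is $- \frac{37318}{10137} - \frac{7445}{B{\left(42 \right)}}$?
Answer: $- \frac{47622091}{6102474} \approx -7.8037$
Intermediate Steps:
$B{\left(J \right)} = J + J^{2}$ ($B{\left(J \right)} = J^{2} + J = J + J^{2}$)
$- \frac{37318}{10137} - \frac{7445}{B{\left(42 \right)}} = - \frac{37318}{10137} - \frac{7445}{42 \left(1 + 42\right)} = \left(-37318\right) \frac{1}{10137} - \frac{7445}{42 \cdot 43} = - \frac{37318}{10137} - \frac{7445}{1806} = - \frac{47622091}{6102474}$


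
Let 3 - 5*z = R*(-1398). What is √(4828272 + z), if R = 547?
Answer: 3*√13836705/5 ≈ 2231.9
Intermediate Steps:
z = 764709/5 (z = ⅗ - 547*(-1398)/5 = ⅗ - ⅕*(-764706) = ⅗ + 764706/5 = 764709/5 ≈ 1.5294e+5)
√(4828272 + z) = √(4828272 + 764709/5) = √(24906069/5) = 3*√13836705/5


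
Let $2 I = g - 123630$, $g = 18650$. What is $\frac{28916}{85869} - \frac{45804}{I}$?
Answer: $\frac{93981802}{77711445} \approx 1.2094$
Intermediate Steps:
$I = -52490$ ($I = \frac{18650 - 123630}{2} = \frac{1}{2} \left(-104980\right) = -52490$)
$\frac{28916}{85869} - \frac{45804}{I} = \frac{28916}{85869} - \frac{45804}{-52490} = 28916 \cdot \frac{1}{85869} - - \frac{22902}{26245} = \frac{28916}{85869} + \frac{22902}{26245} = \frac{93981802}{77711445}$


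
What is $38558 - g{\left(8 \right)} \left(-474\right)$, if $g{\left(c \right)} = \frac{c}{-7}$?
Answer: $\frac{266114}{7} \approx 38016.0$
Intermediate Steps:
$g{\left(c \right)} = - \frac{c}{7}$ ($g{\left(c \right)} = c \left(- \frac{1}{7}\right) = - \frac{c}{7}$)
$38558 - g{\left(8 \right)} \left(-474\right) = 38558 - \left(- \frac{1}{7}\right) 8 \left(-474\right) = 38558 - \left(- \frac{8}{7}\right) \left(-474\right) = 38558 - \frac{3792}{7} = \frac{266114}{7}$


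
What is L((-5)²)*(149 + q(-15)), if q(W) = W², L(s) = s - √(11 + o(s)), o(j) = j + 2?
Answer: 9350 - 374*√38 ≈ 7044.5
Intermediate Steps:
o(j) = 2 + j
L(s) = s - √(13 + s) (L(s) = s - √(11 + (2 + s)) = s - √(13 + s))
L((-5)²)*(149 + q(-15)) = ((-5)² - √(13 + (-5)²))*(149 + (-15)²) = (25 - √(13 + 25))*(149 + 225) = (25 - √38)*374 = 9350 - 374*√38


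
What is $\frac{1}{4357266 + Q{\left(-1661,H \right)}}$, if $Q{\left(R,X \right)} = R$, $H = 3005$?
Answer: $\frac{1}{4355605} \approx 2.2959 \cdot 10^{-7}$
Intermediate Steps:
$\frac{1}{4357266 + Q{\left(-1661,H \right)}} = \frac{1}{4357266 - 1661} = \frac{1}{4355605}$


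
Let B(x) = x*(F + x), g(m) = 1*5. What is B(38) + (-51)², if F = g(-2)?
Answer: 4235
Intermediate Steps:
g(m) = 5
F = 5
B(x) = x*(5 + x)
B(38) + (-51)² = 38*(5 + 38) + (-51)² = 38*43 + 2601 = 1634 + 2601 = 4235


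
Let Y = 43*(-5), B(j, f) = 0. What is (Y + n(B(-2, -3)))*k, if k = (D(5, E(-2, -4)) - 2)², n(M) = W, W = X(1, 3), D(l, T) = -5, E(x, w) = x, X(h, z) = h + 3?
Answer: -10339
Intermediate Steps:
X(h, z) = 3 + h
W = 4 (W = 3 + 1 = 4)
n(M) = 4
Y = -215
k = 49 (k = (-5 - 2)² = (-7)² = 49)
(Y + n(B(-2, -3)))*k = (-215 + 4)*49 = -211*49 = -10339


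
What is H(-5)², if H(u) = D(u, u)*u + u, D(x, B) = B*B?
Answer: 16900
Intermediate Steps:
D(x, B) = B²
H(u) = u + u³ (H(u) = u²*u + u = u³ + u = u + u³)
H(-5)² = (-5 + (-5)³)² = (-5 - 125)² = (-130)² = 16900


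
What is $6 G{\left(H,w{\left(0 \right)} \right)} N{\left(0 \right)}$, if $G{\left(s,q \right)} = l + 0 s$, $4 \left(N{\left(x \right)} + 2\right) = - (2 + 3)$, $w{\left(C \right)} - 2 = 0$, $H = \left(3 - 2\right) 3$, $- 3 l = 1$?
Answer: $\frac{13}{2} \approx 6.5$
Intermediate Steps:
$l = - \frac{1}{3}$ ($l = \left(- \frac{1}{3}\right) 1 = - \frac{1}{3} \approx -0.33333$)
$H = 3$ ($H = 1 \cdot 3 = 3$)
$w{\left(C \right)} = 2$ ($w{\left(C \right)} = 2 + 0 = 2$)
$N{\left(x \right)} = - \frac{13}{4}$ ($N{\left(x \right)} = -2 + \frac{\left(-1\right) \left(2 + 3\right)}{4} = -2 + \frac{\left(-1\right) 5}{4} = -2 + \frac{1}{4} \left(-5\right) = -2 - \frac{5}{4} = - \frac{13}{4}$)
$G{\left(s,q \right)} = - \frac{1}{3}$ ($G{\left(s,q \right)} = - \frac{1}{3} + 0 s = - \frac{1}{3} + 0 = - \frac{1}{3}$)
$6 G{\left(H,w{\left(0 \right)} \right)} N{\left(0 \right)} = 6 \left(- \frac{1}{3}\right) \left(- \frac{13}{4}\right) = \left(-2\right) \left(- \frac{13}{4}\right) = \frac{13}{2}$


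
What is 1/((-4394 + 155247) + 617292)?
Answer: 1/768145 ≈ 1.3018e-6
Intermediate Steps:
1/((-4394 + 155247) + 617292) = 1/(150853 + 617292) = 1/768145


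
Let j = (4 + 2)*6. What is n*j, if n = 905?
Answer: 32580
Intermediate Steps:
j = 36 (j = 6*6 = 36)
n*j = 905*36 = 32580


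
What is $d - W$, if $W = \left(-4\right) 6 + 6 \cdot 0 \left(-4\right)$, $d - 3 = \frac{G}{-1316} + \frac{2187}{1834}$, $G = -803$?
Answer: $\frac{4965463}{172396} \approx 28.803$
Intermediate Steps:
$d = \frac{827959}{172396}$ ($d = 3 + \left(- \frac{803}{-1316} + \frac{2187}{1834}\right) = 3 + \left(\left(-803\right) \left(- \frac{1}{1316}\right) + 2187 \cdot \frac{1}{1834}\right) = 3 + \left(\frac{803}{1316} + \frac{2187}{1834}\right) = 3 + \frac{310771}{172396} = \frac{827959}{172396} \approx 4.8027$)
$W = -24$ ($W = -24 + 0 \left(-4\right) = -24 + 0 = -24$)
$d - W = \frac{827959}{172396} - -24 = \frac{827959}{172396} + 24 = \frac{4965463}{172396}$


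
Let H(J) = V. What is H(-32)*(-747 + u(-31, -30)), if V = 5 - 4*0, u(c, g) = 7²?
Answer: -3490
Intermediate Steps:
u(c, g) = 49
V = 5 (V = 5 + 0 = 5)
H(J) = 5
H(-32)*(-747 + u(-31, -30)) = 5*(-747 + 49) = 5*(-698) = -3490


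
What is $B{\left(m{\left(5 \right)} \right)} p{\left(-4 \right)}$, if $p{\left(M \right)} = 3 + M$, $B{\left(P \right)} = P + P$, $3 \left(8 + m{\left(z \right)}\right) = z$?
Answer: $\frac{38}{3} \approx 12.667$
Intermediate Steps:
$m{\left(z \right)} = -8 + \frac{z}{3}$
$B{\left(P \right)} = 2 P$
$B{\left(m{\left(5 \right)} \right)} p{\left(-4 \right)} = 2 \left(-8 + \frac{1}{3} \cdot 5\right) \left(3 - 4\right) = 2 \left(-8 + \frac{5}{3}\right) \left(-1\right) = 2 \left(- \frac{19}{3}\right) \left(-1\right) = \left(- \frac{38}{3}\right) \left(-1\right) = \frac{38}{3}$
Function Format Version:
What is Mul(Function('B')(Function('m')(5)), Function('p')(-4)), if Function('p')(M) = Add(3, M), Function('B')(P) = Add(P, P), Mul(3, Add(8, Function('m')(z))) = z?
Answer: Rational(38, 3) ≈ 12.667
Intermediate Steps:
Function('m')(z) = Add(-8, Mul(Rational(1, 3), z))
Function('B')(P) = Mul(2, P)
Mul(Function('B')(Function('m')(5)), Function('p')(-4)) = Mul(Mul(2, Add(-8, Mul(Rational(1, 3), 5))), Add(3, -4)) = Mul(Mul(2, Add(-8, Rational(5, 3))), -1) = Mul(Mul(2, Rational(-19, 3)), -1) = Mul(Rational(-38, 3), -1) = Rational(38, 3)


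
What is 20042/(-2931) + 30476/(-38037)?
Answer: -94629190/12387383 ≈ -7.6392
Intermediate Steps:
20042/(-2931) + 30476/(-38037) = 20042*(-1/2931) + 30476*(-1/38037) = -20042/2931 - 30476/38037 = -94629190/12387383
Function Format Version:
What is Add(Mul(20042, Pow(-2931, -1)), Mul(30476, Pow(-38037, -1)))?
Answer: Rational(-94629190, 12387383) ≈ -7.6392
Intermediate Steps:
Add(Mul(20042, Pow(-2931, -1)), Mul(30476, Pow(-38037, -1))) = Add(Mul(20042, Rational(-1, 2931)), Mul(30476, Rational(-1, 38037))) = Add(Rational(-20042, 2931), Rational(-30476, 38037)) = Rational(-94629190, 12387383)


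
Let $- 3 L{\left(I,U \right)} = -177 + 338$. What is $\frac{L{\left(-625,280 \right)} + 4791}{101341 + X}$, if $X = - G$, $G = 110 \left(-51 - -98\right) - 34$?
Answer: $\frac{14212}{288615} \approx 0.049242$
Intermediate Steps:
$L{\left(I,U \right)} = - \frac{161}{3}$ ($L{\left(I,U \right)} = - \frac{-177 + 338}{3} = \left(- \frac{1}{3}\right) 161 = - \frac{161}{3}$)
$G = 5136$ ($G = 110 \left(-51 + 98\right) - 34 = 110 \cdot 47 - 34 = 5170 - 34 = 5136$)
$X = -5136$ ($X = \left(-1\right) 5136 = -5136$)
$\frac{L{\left(-625,280 \right)} + 4791}{101341 + X} = \frac{- \frac{161}{3} + 4791}{101341 - 5136} = \frac{14212}{3 \cdot 96205} = \frac{14212}{3} \cdot \frac{1}{96205} = \frac{14212}{288615}$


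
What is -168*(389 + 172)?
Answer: -94248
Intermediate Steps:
-168*(389 + 172) = -168*561 = -94248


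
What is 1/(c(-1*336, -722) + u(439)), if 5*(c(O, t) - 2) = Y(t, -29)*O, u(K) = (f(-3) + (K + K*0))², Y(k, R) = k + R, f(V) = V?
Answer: 5/1202826 ≈ 4.1569e-6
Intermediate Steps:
Y(k, R) = R + k
u(K) = (-3 + K)² (u(K) = (-3 + (K + K*0))² = (-3 + (K + 0))² = (-3 + K)²)
c(O, t) = 2 + O*(-29 + t)/5 (c(O, t) = 2 + ((-29 + t)*O)/5 = 2 + (O*(-29 + t))/5 = 2 + O*(-29 + t)/5)
1/(c(-1*336, -722) + u(439)) = 1/((2 + (-1*336)*(-29 - 722)/5) + (-3 + 439)²) = 1/((2 + (⅕)*(-336)*(-751)) + 436²) = 1/((2 + 252336/5) + 190096) = 1/(252346/5 + 190096) = 1/(1202826/5) = 5/1202826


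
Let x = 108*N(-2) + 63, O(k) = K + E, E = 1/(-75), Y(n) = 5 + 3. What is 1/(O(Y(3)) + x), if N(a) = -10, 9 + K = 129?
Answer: -75/67276 ≈ -0.0011148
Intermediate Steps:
K = 120 (K = -9 + 129 = 120)
Y(n) = 8
E = -1/75 ≈ -0.013333
O(k) = 8999/75 (O(k) = 120 - 1/75 = 8999/75)
x = -1017 (x = 108*(-10) + 63 = -1080 + 63 = -1017)
1/(O(Y(3)) + x) = 1/(8999/75 - 1017) = 1/(-67276/75) = -75/67276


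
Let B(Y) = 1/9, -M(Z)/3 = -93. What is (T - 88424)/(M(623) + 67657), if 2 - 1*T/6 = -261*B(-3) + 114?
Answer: -44461/33968 ≈ -1.3089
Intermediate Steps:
M(Z) = 279 (M(Z) = -3*(-93) = 279)
B(Y) = ⅑
T = -498 (T = 12 - 6*(-261*⅑ + 114) = 12 - 6*(-29 + 114) = 12 - 6*85 = 12 - 510 = -498)
(T - 88424)/(M(623) + 67657) = (-498 - 88424)/(279 + 67657) = -88922/67936 = -88922*1/67936 = -44461/33968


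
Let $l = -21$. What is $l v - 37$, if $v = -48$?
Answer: $971$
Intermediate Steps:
$l v - 37 = \left(-21\right) \left(-48\right) - 37 = 1008 - 37 = 971$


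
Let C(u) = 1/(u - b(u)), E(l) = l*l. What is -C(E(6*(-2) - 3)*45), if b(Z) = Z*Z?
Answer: 1/102505500 ≈ 9.7556e-9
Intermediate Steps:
E(l) = l**2
b(Z) = Z**2
C(u) = 1/(u - u**2)
-C(E(6*(-2) - 3)*45) = -(-1)/(((6*(-2) - 3)**2*45)*(-1 + (6*(-2) - 3)**2*45)) = -(-1)/(((-12 - 3)**2*45)*(-1 + (-12 - 3)**2*45)) = -(-1)/(((-15)**2*45)*(-1 + (-15)**2*45)) = -(-1)/((225*45)*(-1 + 225*45)) = -(-1)/(10125*(-1 + 10125)) = -(-1)/(10125*10124) = -1*(-1/102505500) = 1/102505500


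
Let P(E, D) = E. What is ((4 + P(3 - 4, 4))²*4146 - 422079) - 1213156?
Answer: -1597921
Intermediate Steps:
((4 + P(3 - 4, 4))²*4146 - 422079) - 1213156 = ((4 + (3 - 4))²*4146 - 422079) - 1213156 = ((4 - 1)²*4146 - 422079) - 1213156 = (3²*4146 - 422079) - 1213156 = (9*4146 - 422079) - 1213156 = (37314 - 422079) - 1213156 = -384765 - 1213156 = -1597921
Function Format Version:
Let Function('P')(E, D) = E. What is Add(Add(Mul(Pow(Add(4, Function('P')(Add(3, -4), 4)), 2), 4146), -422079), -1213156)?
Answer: -1597921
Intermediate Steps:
Add(Add(Mul(Pow(Add(4, Function('P')(Add(3, -4), 4)), 2), 4146), -422079), -1213156) = Add(Add(Mul(Pow(Add(4, Add(3, -4)), 2), 4146), -422079), -1213156) = Add(Add(Mul(Pow(Add(4, -1), 2), 4146), -422079), -1213156) = Add(Add(Mul(Pow(3, 2), 4146), -422079), -1213156) = Add(Add(Mul(9, 4146), -422079), -1213156) = Add(Add(37314, -422079), -1213156) = Add(-384765, -1213156) = -1597921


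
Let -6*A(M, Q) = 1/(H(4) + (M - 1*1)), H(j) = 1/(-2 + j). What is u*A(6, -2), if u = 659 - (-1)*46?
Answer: -235/11 ≈ -21.364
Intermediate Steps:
A(M, Q) = -1/(6*(-½ + M)) (A(M, Q) = -1/(6*(1/(-2 + 4) + (M - 1*1))) = -1/(6*(1/2 + (M - 1))) = -1/(6*(½ + (-1 + M))) = -1/(6*(-½ + M)))
u = 705 (u = 659 - 1*(-46) = 659 + 46 = 705)
u*A(6, -2) = 705*(-1/(-3 + 6*6)) = 705*(-1/(-3 + 36)) = 705*(-1/33) = -235/11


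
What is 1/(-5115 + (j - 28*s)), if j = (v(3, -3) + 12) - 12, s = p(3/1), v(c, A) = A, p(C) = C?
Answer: -1/5202 ≈ -0.00019223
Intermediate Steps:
s = 3 (s = 3/1 = 3*1 = 3)
j = -3 (j = (-3 + 12) - 12 = 9 - 12 = -3)
1/(-5115 + (j - 28*s)) = 1/(-5115 + (-3 - 28*3)) = 1/(-5115 + (-3 - 84)) = 1/(-5115 - 87) = 1/(-5202) = -1/5202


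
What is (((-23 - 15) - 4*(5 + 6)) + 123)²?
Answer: 1681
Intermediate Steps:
(((-23 - 15) - 4*(5 + 6)) + 123)² = ((-38 - 4*11) + 123)² = ((-38 - 44) + 123)² = (-82 + 123)² = 41² = 1681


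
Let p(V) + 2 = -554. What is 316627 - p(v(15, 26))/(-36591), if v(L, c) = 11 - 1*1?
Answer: 11585698001/36591 ≈ 3.1663e+5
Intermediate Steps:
v(L, c) = 10 (v(L, c) = 11 - 1 = 10)
p(V) = -556 (p(V) = -2 - 554 = -556)
316627 - p(v(15, 26))/(-36591) = 316627 - (-556)/(-36591) = 316627 - (-556)*(-1)/36591 = 316627 - 1*556/36591 = 316627 - 556/36591 = 11585698001/36591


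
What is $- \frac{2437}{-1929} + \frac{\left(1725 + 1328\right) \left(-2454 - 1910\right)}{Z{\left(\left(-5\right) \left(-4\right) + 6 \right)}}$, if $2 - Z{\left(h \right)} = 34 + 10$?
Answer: $\frac{1427818479}{4501} \approx 3.1722 \cdot 10^{5}$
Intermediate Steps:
$Z{\left(h \right)} = -42$ ($Z{\left(h \right)} = 2 - \left(34 + 10\right) = 2 - 44 = -42$)
$- \frac{2437}{-1929} + \frac{\left(1725 + 1328\right) \left(-2454 - 1910\right)}{Z{\left(\left(-5\right) \left(-4\right) + 6 \right)}} = - \frac{2437}{-1929} + \frac{\left(1725 + 1328\right) \left(-2454 - 1910\right)}{-42} = \left(-2437\right) \left(- \frac{1}{1929}\right) + 3053 \left(-4364\right) \left(- \frac{1}{42}\right) = \frac{2437}{1929} - - \frac{6661646}{21} = \frac{2437}{1929} + \frac{6661646}{21} = \frac{1427818479}{4501}$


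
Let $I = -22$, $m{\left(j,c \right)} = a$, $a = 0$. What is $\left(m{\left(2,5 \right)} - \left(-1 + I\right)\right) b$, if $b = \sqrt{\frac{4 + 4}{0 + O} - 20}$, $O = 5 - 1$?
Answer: $69 i \sqrt{2} \approx 97.581 i$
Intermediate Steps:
$O = 4$
$m{\left(j,c \right)} = 0$
$b = 3 i \sqrt{2}$ ($b = \sqrt{\frac{4 + 4}{0 + 4} - 20} = \sqrt{\frac{8}{4} - 20} = \sqrt{8 \cdot \frac{1}{4} - 20} = \sqrt{2 - 20} = \sqrt{-18} = 3 i \sqrt{2} \approx 4.2426 i$)
$\left(m{\left(2,5 \right)} - \left(-1 + I\right)\right) b = \left(0 + \left(1 - -22\right)\right) 3 i \sqrt{2} = \left(0 + \left(1 + 22\right)\right) 3 i \sqrt{2} = \left(0 + 23\right) 3 i \sqrt{2} = 23 \cdot 3 i \sqrt{2} = 69 i \sqrt{2}$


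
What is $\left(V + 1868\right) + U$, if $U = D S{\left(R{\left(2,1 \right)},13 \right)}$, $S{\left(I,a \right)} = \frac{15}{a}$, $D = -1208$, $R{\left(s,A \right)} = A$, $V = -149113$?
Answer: $- \frac{1932305}{13} \approx -1.4864 \cdot 10^{5}$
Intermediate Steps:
$U = - \frac{18120}{13}$ ($U = - 1208 \cdot \frac{15}{13} = - 1208 \cdot 15 \cdot \frac{1}{13} = \left(-1208\right) \frac{15}{13} = - \frac{18120}{13} \approx -1393.8$)
$\left(V + 1868\right) + U = \left(-149113 + 1868\right) - \frac{18120}{13} = -147245 - \frac{18120}{13} = - \frac{1932305}{13}$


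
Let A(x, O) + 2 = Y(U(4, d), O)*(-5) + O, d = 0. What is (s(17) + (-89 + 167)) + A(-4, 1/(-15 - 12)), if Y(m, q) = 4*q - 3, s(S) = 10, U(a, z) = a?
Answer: 2746/27 ≈ 101.70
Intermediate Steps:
Y(m, q) = -3 + 4*q
A(x, O) = 13 - 19*O (A(x, O) = -2 + ((-3 + 4*O)*(-5) + O) = -2 + ((15 - 20*O) + O) = -2 + (15 - 19*O) = 13 - 19*O)
(s(17) + (-89 + 167)) + A(-4, 1/(-15 - 12)) = (10 + (-89 + 167)) + (13 - 19/(-15 - 12)) = (10 + 78) + (13 - 19/(-27)) = 88 + (13 - 19*(-1/27)) = 88 + (13 + 19/27) = 88 + 370/27 = 2746/27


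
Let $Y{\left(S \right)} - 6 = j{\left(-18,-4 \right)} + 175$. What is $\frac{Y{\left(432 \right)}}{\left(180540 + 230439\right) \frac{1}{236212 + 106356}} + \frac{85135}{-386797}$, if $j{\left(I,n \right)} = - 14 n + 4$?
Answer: $\frac{31898541504571}{158965444263} \approx 200.66$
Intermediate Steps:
$j{\left(I,n \right)} = 4 - 14 n$
$Y{\left(S \right)} = 241$ ($Y{\left(S \right)} = 6 + \left(\left(4 - -56\right) + 175\right) = 6 + \left(\left(4 + 56\right) + 175\right) = 6 + \left(60 + 175\right) = 6 + 235 = 241$)
$\frac{Y{\left(432 \right)}}{\left(180540 + 230439\right) \frac{1}{236212 + 106356}} + \frac{85135}{-386797} = \frac{241}{\left(180540 + 230439\right) \frac{1}{236212 + 106356}} + \frac{85135}{-386797} = \frac{241}{410979 \cdot \frac{1}{342568}} + 85135 \left(- \frac{1}{386797}\right) = \frac{241}{410979 \cdot \frac{1}{342568}} - \frac{85135}{386797} = \frac{241}{\frac{410979}{342568}} - \frac{85135}{386797} = 241 \cdot \frac{342568}{410979} - \frac{85135}{386797} = \frac{82558888}{410979} - \frac{85135}{386797} = \frac{31898541504571}{158965444263}$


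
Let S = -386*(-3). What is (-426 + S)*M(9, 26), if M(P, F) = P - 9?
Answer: 0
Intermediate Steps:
S = 1158
M(P, F) = -9 + P
(-426 + S)*M(9, 26) = (-426 + 1158)*(-9 + 9) = 732*0 = 0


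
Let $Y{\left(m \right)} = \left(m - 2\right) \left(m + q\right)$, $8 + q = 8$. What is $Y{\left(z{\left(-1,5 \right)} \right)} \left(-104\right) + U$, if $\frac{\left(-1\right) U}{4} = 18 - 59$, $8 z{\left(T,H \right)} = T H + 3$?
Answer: $\frac{211}{2} \approx 105.5$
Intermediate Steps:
$q = 0$ ($q = -8 + 8 = 0$)
$z{\left(T,H \right)} = \frac{3}{8} + \frac{H T}{8}$ ($z{\left(T,H \right)} = \frac{T H + 3}{8} = \frac{H T + 3}{8} = \frac{3 + H T}{8} = \frac{3}{8} + \frac{H T}{8}$)
$Y{\left(m \right)} = m \left(-2 + m\right)$ ($Y{\left(m \right)} = \left(m - 2\right) \left(m + 0\right) = \left(-2 + m\right) m = m \left(-2 + m\right)$)
$U = 164$ ($U = - 4 \left(18 - 59\right) = \left(-4\right) \left(-41\right) = 164$)
$Y{\left(z{\left(-1,5 \right)} \right)} \left(-104\right) + U = \left(\frac{3}{8} + \frac{1}{8} \cdot 5 \left(-1\right)\right) \left(-2 + \left(\frac{3}{8} + \frac{1}{8} \cdot 5 \left(-1\right)\right)\right) \left(-104\right) + 164 = \left(\frac{3}{8} - \frac{5}{8}\right) \left(-2 + \left(\frac{3}{8} - \frac{5}{8}\right)\right) \left(-104\right) + 164 = - \frac{-2 - \frac{1}{4}}{4} \left(-104\right) + 164 = \left(- \frac{1}{4}\right) \left(- \frac{9}{4}\right) \left(-104\right) + 164 = \frac{9}{16} \left(-104\right) + 164 = - \frac{117}{2} + 164 = \frac{211}{2}$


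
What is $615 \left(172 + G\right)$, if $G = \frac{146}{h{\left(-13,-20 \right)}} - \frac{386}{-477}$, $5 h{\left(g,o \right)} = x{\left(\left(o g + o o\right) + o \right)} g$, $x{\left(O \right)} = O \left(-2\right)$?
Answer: $\frac{28125659905}{264576} \approx 1.063 \cdot 10^{5}$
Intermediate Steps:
$x{\left(O \right)} = - 2 O$
$h{\left(g,o \right)} = \frac{g \left(- 2 o - 2 o^{2} - 2 g o\right)}{5}$ ($h{\left(g,o \right)} = \frac{- 2 \left(\left(o g + o o\right) + o\right) g}{5} = \frac{- 2 \left(\left(g o + o^{2}\right) + o\right) g}{5} = \frac{- 2 \left(\left(o^{2} + g o\right) + o\right) g}{5} = \frac{- 2 \left(o + o^{2} + g o\right) g}{5} = \frac{\left(- 2 o - 2 o^{2} - 2 g o\right) g}{5} = \frac{g \left(- 2 o - 2 o^{2} - 2 g o\right)}{5}$)
$G = \frac{677125}{793728}$ ($G = \frac{146}{\left(- \frac{2}{5}\right) \left(-13\right) \left(-20\right) \left(1 - 13 - 20\right)} - \frac{386}{-477} = \frac{146}{\left(- \frac{2}{5}\right) \left(-13\right) \left(-20\right) \left(-32\right)} - - \frac{386}{477} = \frac{146}{3328} + \frac{386}{477} = 146 \cdot \frac{1}{3328} + \frac{386}{477} = \frac{73}{1664} + \frac{386}{477} = \frac{677125}{793728} \approx 0.85309$)
$615 \left(172 + G\right) = 615 \left(172 + \frac{677125}{793728}\right) = 615 \cdot \frac{137198341}{793728} = \frac{28125659905}{264576}$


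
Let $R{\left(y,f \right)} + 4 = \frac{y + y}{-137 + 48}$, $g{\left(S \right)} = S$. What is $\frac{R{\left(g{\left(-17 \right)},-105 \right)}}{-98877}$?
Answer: $\frac{14}{382611} \approx 3.6591 \cdot 10^{-5}$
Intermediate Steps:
$R{\left(y,f \right)} = -4 - \frac{2 y}{89}$ ($R{\left(y,f \right)} = -4 + \frac{y + y}{-137 + 48} = -4 + \frac{2 y}{-89} = -4 + 2 y \left(- \frac{1}{89}\right) = -4 - \frac{2 y}{89}$)
$\frac{R{\left(g{\left(-17 \right)},-105 \right)}}{-98877} = \frac{-4 - - \frac{34}{89}}{-98877} = \left(-4 + \frac{34}{89}\right) \left(- \frac{1}{98877}\right) = \left(- \frac{322}{89}\right) \left(- \frac{1}{98877}\right) = \frac{14}{382611}$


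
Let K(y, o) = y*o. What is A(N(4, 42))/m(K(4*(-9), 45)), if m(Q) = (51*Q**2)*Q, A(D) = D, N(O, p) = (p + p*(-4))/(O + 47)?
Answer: 7/614345796000 ≈ 1.1394e-11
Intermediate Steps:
N(O, p) = -3*p/(47 + O) (N(O, p) = (p - 4*p)/(47 + O) = (-3*p)/(47 + O) = -3*p/(47 + O))
K(y, o) = o*y
m(Q) = 51*Q**3
A(N(4, 42))/m(K(4*(-9), 45)) = (-3*42/(47 + 4))/((51*(45*(4*(-9)))**3)) = (-3*42/51)/((51*(45*(-36))**3)) = (-3*42*1/51)/((51*(-1620)**3)) = -42/(17*(51*(-4251528000))) = -42/17/(-216827928000) = -42/17*(-1/216827928000) = 7/614345796000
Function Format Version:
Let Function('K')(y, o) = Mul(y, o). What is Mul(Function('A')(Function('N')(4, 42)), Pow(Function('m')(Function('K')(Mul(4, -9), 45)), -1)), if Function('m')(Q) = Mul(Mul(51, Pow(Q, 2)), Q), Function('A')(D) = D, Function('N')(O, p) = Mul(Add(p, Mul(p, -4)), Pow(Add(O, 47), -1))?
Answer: Rational(7, 614345796000) ≈ 1.1394e-11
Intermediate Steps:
Function('N')(O, p) = Mul(-3, p, Pow(Add(47, O), -1)) (Function('N')(O, p) = Mul(Add(p, Mul(-4, p)), Pow(Add(47, O), -1)) = Mul(Mul(-3, p), Pow(Add(47, O), -1)) = Mul(-3, p, Pow(Add(47, O), -1)))
Function('K')(y, o) = Mul(o, y)
Function('m')(Q) = Mul(51, Pow(Q, 3))
Mul(Function('A')(Function('N')(4, 42)), Pow(Function('m')(Function('K')(Mul(4, -9), 45)), -1)) = Mul(Mul(-3, 42, Pow(Add(47, 4), -1)), Pow(Mul(51, Pow(Mul(45, Mul(4, -9)), 3)), -1)) = Mul(Mul(-3, 42, Pow(51, -1)), Pow(Mul(51, Pow(Mul(45, -36), 3)), -1)) = Mul(Mul(-3, 42, Rational(1, 51)), Pow(Mul(51, Pow(-1620, 3)), -1)) = Mul(Rational(-42, 17), Pow(Mul(51, -4251528000), -1)) = Mul(Rational(-42, 17), Pow(-216827928000, -1)) = Mul(Rational(-42, 17), Rational(-1, 216827928000)) = Rational(7, 614345796000)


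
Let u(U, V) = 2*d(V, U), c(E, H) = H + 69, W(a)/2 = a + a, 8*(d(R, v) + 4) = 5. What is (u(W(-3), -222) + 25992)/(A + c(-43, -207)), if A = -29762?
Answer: -103941/119600 ≈ -0.86907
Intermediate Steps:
d(R, v) = -27/8 (d(R, v) = -4 + (⅛)*5 = -4 + 5/8 = -27/8)
W(a) = 4*a (W(a) = 2*(a + a) = 2*(2*a) = 4*a)
c(E, H) = 69 + H
u(U, V) = -27/4 (u(U, V) = 2*(-27/8) = -27/4)
(u(W(-3), -222) + 25992)/(A + c(-43, -207)) = (-27/4 + 25992)/(-29762 + (69 - 207)) = 103941/(4*(-29762 - 138)) = (103941/4)/(-29900) = (103941/4)*(-1/29900) = -103941/119600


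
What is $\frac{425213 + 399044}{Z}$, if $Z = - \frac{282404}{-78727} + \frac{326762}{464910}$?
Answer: $\frac{887311922789985}{4618159871} \approx 1.9214 \cdot 10^{5}$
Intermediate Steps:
$Z = \frac{4618159871}{1076499105}$ ($Z = \left(-282404\right) \left(- \frac{1}{78727}\right) + 326762 \cdot \frac{1}{464910} = \frac{16612}{4631} + \frac{163381}{232455} = \frac{4618159871}{1076499105} \approx 4.29$)
$\frac{425213 + 399044}{Z} = \frac{425213 + 399044}{\frac{4618159871}{1076499105}} = 824257 \cdot \frac{1076499105}{4618159871} = \frac{887311922789985}{4618159871}$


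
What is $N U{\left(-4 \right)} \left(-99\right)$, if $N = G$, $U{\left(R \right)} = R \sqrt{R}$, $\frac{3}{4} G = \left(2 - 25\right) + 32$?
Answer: $9504 i \approx 9504.0 i$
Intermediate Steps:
$G = 12$ ($G = \frac{4 \left(\left(2 - 25\right) + 32\right)}{3} = \frac{4 \left(-23 + 32\right)}{3} = \frac{4}{3} \cdot 9 = 12$)
$U{\left(R \right)} = R^{\frac{3}{2}}$
$N = 12$
$N U{\left(-4 \right)} \left(-99\right) = 12 \left(-4\right)^{\frac{3}{2}} \left(-99\right) = 12 \left(- 8 i\right) \left(-99\right) = - 96 i \left(-99\right) = 9504 i$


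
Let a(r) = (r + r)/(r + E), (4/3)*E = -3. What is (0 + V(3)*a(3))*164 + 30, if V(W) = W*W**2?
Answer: 35454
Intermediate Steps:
E = -9/4 (E = (3/4)*(-3) = -9/4 ≈ -2.2500)
V(W) = W**3
a(r) = 2*r/(-9/4 + r) (a(r) = (r + r)/(r - 9/4) = (2*r)/(-9/4 + r) = 2*r/(-9/4 + r))
(0 + V(3)*a(3))*164 + 30 = (0 + 3**3*(8*3/(-9 + 4*3)))*164 + 30 = (0 + 27*(8*3/(-9 + 12)))*164 + 30 = (0 + 27*(8*3/3))*164 + 30 = (0 + 27*(8*3*(1/3)))*164 + 30 = (0 + 27*8)*164 + 30 = (0 + 216)*164 + 30 = 216*164 + 30 = 35424 + 30 = 35454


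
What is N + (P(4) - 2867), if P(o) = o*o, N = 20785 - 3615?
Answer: 14319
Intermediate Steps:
N = 17170
P(o) = o²
N + (P(4) - 2867) = 17170 + (4² - 2867) = 17170 + (16 - 2867) = 17170 - 2851 = 14319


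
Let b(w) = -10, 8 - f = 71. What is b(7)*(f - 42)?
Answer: 1050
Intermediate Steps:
f = -63 (f = 8 - 1*71 = 8 - 71 = -63)
b(7)*(f - 42) = -10*(-63 - 42) = -10*(-105) = 1050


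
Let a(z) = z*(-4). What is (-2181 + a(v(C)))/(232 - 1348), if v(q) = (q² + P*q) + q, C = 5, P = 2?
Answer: 2341/1116 ≈ 2.0977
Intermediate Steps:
v(q) = q² + 3*q (v(q) = (q² + 2*q) + q = q² + 3*q)
a(z) = -4*z
(-2181 + a(v(C)))/(232 - 1348) = (-2181 - 20*(3 + 5))/(232 - 1348) = (-2181 - 20*8)/(-1116) = (-2181 - 4*40)*(-1/1116) = (-2181 - 160)*(-1/1116) = -2341*(-1/1116) = 2341/1116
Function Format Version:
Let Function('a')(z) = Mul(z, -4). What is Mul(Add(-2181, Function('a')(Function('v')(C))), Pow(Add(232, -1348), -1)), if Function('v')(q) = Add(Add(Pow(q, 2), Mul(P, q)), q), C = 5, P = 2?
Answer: Rational(2341, 1116) ≈ 2.0977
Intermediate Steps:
Function('v')(q) = Add(Pow(q, 2), Mul(3, q)) (Function('v')(q) = Add(Add(Pow(q, 2), Mul(2, q)), q) = Add(Pow(q, 2), Mul(3, q)))
Function('a')(z) = Mul(-4, z)
Mul(Add(-2181, Function('a')(Function('v')(C))), Pow(Add(232, -1348), -1)) = Mul(Add(-2181, Mul(-4, Mul(5, Add(3, 5)))), Pow(Add(232, -1348), -1)) = Mul(Add(-2181, Mul(-4, Mul(5, 8))), Pow(-1116, -1)) = Mul(Add(-2181, Mul(-4, 40)), Rational(-1, 1116)) = Mul(Add(-2181, -160), Rational(-1, 1116)) = Mul(-2341, Rational(-1, 1116)) = Rational(2341, 1116)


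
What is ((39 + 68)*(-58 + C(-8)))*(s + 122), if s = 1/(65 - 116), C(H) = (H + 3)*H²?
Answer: -83871522/17 ≈ -4.9336e+6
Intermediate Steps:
C(H) = H²*(3 + H) (C(H) = (3 + H)*H² = H²*(3 + H))
s = -1/51 (s = 1/(-51) = -1/51 ≈ -0.019608)
((39 + 68)*(-58 + C(-8)))*(s + 122) = ((39 + 68)*(-58 + (-8)²*(3 - 8)))*(-1/51 + 122) = (107*(-58 + 64*(-5)))*(6221/51) = (107*(-58 - 320))*(6221/51) = (107*(-378))*(6221/51) = -40446*6221/51 = -83871522/17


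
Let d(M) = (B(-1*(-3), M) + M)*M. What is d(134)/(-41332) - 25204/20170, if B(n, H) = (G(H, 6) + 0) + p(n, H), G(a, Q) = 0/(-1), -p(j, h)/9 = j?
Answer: -332732297/208416610 ≈ -1.5965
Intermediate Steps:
p(j, h) = -9*j
G(a, Q) = 0 (G(a, Q) = 0*(-1) = 0)
B(n, H) = -9*n (B(n, H) = (0 + 0) - 9*n = 0 - 9*n = -9*n)
d(M) = M*(-27 + M) (d(M) = (-(-9)*(-3) + M)*M = (-9*3 + M)*M = (-27 + M)*M = M*(-27 + M))
d(134)/(-41332) - 25204/20170 = (134*(-27 + 134))/(-41332) - 25204/20170 = (134*107)*(-1/41332) - 25204*1/20170 = 14338*(-1/41332) - 12602/10085 = -7169/20666 - 12602/10085 = -332732297/208416610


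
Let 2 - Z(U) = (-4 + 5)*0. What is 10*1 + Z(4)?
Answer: 12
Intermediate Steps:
Z(U) = 2 (Z(U) = 2 - (-4 + 5)*0 = 2 - 0 = 2 - 1*0 = 2 + 0 = 2)
10*1 + Z(4) = 10*1 + 2 = 10 + 2 = 12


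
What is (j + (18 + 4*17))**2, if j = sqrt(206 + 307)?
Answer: 7909 + 516*sqrt(57) ≈ 11805.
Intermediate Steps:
j = 3*sqrt(57) (j = sqrt(513) = 3*sqrt(57) ≈ 22.650)
(j + (18 + 4*17))**2 = (3*sqrt(57) + (18 + 4*17))**2 = (3*sqrt(57) + (18 + 68))**2 = (3*sqrt(57) + 86)**2 = (86 + 3*sqrt(57))**2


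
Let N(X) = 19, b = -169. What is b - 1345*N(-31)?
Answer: -25724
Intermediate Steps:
b - 1345*N(-31) = -169 - 1345*19 = -169 - 25555 = -25724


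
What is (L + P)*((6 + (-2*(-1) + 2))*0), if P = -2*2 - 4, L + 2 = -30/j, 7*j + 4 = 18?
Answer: 0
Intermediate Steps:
j = 2 (j = -4/7 + (⅐)*18 = -4/7 + 18/7 = 2)
L = -17 (L = -2 - 30/2 = -2 - 30*½ = -2 - 15 = -17)
P = -8 (P = -4 - 4 = -8)
(L + P)*((6 + (-2*(-1) + 2))*0) = (-17 - 8)*((6 + (-2*(-1) + 2))*0) = -25*(6 + (2 + 2))*0 = -25*(6 + 4)*0 = -250*0 = -25*0 = 0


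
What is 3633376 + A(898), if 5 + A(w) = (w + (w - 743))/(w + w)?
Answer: 6525535369/1796 ≈ 3.6334e+6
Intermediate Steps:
A(w) = -5 + (-743 + 2*w)/(2*w) (A(w) = -5 + (w + (w - 743))/(w + w) = -5 + (w + (-743 + w))/((2*w)) = -5 + (-743 + 2*w)*(1/(2*w)) = -5 + (-743 + 2*w)/(2*w))
3633376 + A(898) = 3633376 + (-4 - 743/2/898) = 3633376 + (-4 - 743/2*1/898) = 3633376 + (-4 - 743/1796) = 3633376 - 7927/1796 = 6525535369/1796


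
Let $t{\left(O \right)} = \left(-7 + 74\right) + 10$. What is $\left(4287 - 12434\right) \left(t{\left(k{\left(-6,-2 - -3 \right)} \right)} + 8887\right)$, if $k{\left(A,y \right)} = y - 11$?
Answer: $-73029708$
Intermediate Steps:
$k{\left(A,y \right)} = -11 + y$
$t{\left(O \right)} = 77$ ($t{\left(O \right)} = 67 + 10 = 77$)
$\left(4287 - 12434\right) \left(t{\left(k{\left(-6,-2 - -3 \right)} \right)} + 8887\right) = \left(4287 - 12434\right) \left(77 + 8887\right) = \left(-8147\right) 8964 = -73029708$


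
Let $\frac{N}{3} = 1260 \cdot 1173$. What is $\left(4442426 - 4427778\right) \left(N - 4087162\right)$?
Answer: $5079604144$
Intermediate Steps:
$N = 4433940$ ($N = 3 \cdot 1260 \cdot 1173 = 3 \cdot 1477980 = 4433940$)
$\left(4442426 - 4427778\right) \left(N - 4087162\right) = \left(4442426 - 4427778\right) \left(4433940 - 4087162\right) = 14648 \cdot 346778 = 5079604144$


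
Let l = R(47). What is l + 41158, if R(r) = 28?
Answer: 41186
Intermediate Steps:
l = 28
l + 41158 = 28 + 41158 = 41186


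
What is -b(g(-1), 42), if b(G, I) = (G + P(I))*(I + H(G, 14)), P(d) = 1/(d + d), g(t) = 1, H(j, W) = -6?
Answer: -255/7 ≈ -36.429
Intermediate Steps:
P(d) = 1/(2*d)
b(G, I) = (-6 + I)*(G + 1/(2*I)) (b(G, I) = (G + 1/(2*I))*(I - 6) = (G + 1/(2*I))*(-6 + I) = (-6 + I)*(G + 1/(2*I)))
-b(g(-1), 42) = -(½ - 6*1 - 3/42 + 1*42) = -(½ - 6 - 3*1/42 + 42) = -(½ - 6 - 1/14 + 42) = -1*255/7 = -255/7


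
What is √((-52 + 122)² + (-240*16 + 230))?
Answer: √1290 ≈ 35.917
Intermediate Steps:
√((-52 + 122)² + (-240*16 + 230)) = √(70² + (-3840 + 230)) = √(4900 - 3610) = √1290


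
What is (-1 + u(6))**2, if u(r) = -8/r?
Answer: 49/9 ≈ 5.4444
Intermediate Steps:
(-1 + u(6))**2 = (-1 - 8/6)**2 = (-1 - 8*1/6)**2 = (-1 - 4/3)**2 = (-7/3)**2 = 49/9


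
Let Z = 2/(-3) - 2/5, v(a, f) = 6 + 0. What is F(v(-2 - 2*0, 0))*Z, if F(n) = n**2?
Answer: -192/5 ≈ -38.400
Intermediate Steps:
v(a, f) = 6
Z = -16/15 (Z = 2*(-1/3) - 2*1/5 = -2/3 - 2/5 = -16/15 ≈ -1.0667)
F(v(-2 - 2*0, 0))*Z = 6**2*(-16/15) = 36*(-16/15) = -192/5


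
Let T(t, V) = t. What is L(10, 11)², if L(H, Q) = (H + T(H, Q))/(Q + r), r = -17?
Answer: 100/9 ≈ 11.111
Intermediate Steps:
L(H, Q) = 2*H/(-17 + Q) (L(H, Q) = (H + H)/(Q - 17) = (2*H)/(-17 + Q) = 2*H/(-17 + Q))
L(10, 11)² = (2*10/(-17 + 11))² = (2*10/(-6))² = (2*10*(-⅙))² = (-10/3)² = 100/9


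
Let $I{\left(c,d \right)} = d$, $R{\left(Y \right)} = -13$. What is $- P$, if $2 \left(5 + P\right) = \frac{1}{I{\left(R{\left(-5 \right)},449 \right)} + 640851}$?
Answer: $\frac{6412999}{1282600} \approx 5.0$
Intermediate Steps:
$P = - \frac{6412999}{1282600}$ ($P = -5 + \frac{1}{2 \left(449 + 640851\right)} = -5 + \frac{1}{2 \cdot 641300} = -5 + \frac{1}{2} \cdot \frac{1}{641300} = -5 + \frac{1}{1282600} = - \frac{6412999}{1282600} \approx -5.0$)
$- P = \left(-1\right) \left(- \frac{6412999}{1282600}\right) = \frac{6412999}{1282600}$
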